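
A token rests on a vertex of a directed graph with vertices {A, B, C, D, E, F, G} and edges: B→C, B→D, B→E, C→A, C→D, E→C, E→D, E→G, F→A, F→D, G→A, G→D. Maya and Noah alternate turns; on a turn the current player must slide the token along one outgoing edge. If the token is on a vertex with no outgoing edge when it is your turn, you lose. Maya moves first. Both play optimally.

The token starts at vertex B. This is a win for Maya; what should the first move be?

Label each position W (a win for the player to move) or L (a loss). A position with no legal move is L; any other position is W exactly when some move reaches an L, and L when every move reaches a W.
Every edge goes from a vertex to one that appears earlier in the order A, D, C, G, E, F, B, so processing vertices in that order labels each vertex after all of its successors.
A: no outgoing edge → L
D: no outgoing edge → L
C: reaches L-position D → W
G: reaches L-position D → W
E: reaches L-position D → W
F: reaches L-position D → W
B: reaches L-position D → W
From B, the L positions reachable in one move are: D.

Move to D.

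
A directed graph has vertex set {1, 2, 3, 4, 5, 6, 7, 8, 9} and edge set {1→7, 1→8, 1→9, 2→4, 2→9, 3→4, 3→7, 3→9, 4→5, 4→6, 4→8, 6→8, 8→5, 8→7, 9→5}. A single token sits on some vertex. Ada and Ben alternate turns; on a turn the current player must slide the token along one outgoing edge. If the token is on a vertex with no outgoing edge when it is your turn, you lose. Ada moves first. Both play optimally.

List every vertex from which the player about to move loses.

Build the W/L table. Terminal = L. A non-terminal position is W if it has a move to some L; otherwise it is L.
Every edge goes from a vertex to one that appears earlier in the order 7, 5, 8, 9, 6, 4, 1, 3, 2, so processing vertices in that order labels each vertex after all of its successors.
7: no outgoing edge → L
5: no outgoing edge → L
8: reaches L-position 5 → W
9: reaches L-position 5 → W
6: only reaches 8(W), which is W → L
4: reaches L-position 6 → W
1: reaches L-position 7 → W
3: reaches L-position 7 → W
2: only reaches 4(W), 9(W), all W → L
Reading off the rows marked L gives the requested list; there are 4 such vertices.

2, 5, 6, 7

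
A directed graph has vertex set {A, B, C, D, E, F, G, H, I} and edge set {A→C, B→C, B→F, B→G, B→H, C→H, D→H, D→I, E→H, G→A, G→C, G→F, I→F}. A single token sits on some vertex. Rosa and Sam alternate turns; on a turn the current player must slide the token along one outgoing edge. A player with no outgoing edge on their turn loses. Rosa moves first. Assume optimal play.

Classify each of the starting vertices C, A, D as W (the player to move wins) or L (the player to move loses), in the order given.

Positions with no move are L. A position that does have a move is losing for the player to move precisely when every available move leads to a winning position for the opponent. Fill in the labels:
Every edge goes from a vertex to one that appears earlier in the order F, H, C, A, G, I, D, B, E, so processing vertices in that order labels each vertex after all of its successors.
F: no outgoing edge → L
H: no outgoing edge → L
C: →H(L), so W
A: →C(W) only, which is W, so L
G: →A(L), so W
I: →F(L), so W
D: →H(L), so W
B: →H(L), so W
E: →H(L), so W

C: W, A: L, D: W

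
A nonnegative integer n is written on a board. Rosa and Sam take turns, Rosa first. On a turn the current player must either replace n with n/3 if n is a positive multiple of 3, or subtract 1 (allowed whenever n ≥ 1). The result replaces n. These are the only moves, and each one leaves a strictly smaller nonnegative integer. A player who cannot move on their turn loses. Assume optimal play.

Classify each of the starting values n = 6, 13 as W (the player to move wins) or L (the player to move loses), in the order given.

6: W, 13: L

Positions with no move are L. A position that does have a move is losing for the player to move precisely when every available move leads to a winning position for the opponent. Fill in the labels:
n=0: no move → L
n=1: can move to 0, which is L ⇒ W
n=2: the only move is to 1(W), a W ⇒ L
n=3: can move to 2, which is L ⇒ W
n=4: the only move is to 3(W), a W ⇒ L
n=5: can move to 4, which is L ⇒ W
n=6: can move to 2, which is L ⇒ W
n=7: the only move is to 6(W), a W ⇒ L
n=8: can move to 7, which is L ⇒ W
n=9: moves to 3(W), 8(W); every one is W ⇒ L
n=10: can move to 9, which is L ⇒ W
n=11: the only move is to 10(W), a W ⇒ L
n=12: can move to 4, which is L ⇒ W
n=13: the only move is to 12(W), a W ⇒ L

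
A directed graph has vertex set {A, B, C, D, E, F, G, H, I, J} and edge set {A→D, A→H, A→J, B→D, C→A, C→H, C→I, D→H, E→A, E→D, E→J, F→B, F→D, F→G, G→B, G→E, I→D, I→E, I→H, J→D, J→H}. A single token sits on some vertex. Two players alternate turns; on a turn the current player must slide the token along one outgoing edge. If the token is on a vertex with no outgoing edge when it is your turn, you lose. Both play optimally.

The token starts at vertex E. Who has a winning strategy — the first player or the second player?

Positions with no move are L. A position that does have a move is losing for the player to move precisely when every available move leads to a winning position for the opponent. Fill in the labels:
Every edge goes from a vertex to one that appears earlier in the order H, D, J, A, E, I, B, G, F, C, so processing vertices in that order labels each vertex after all of its successors.
H: no outgoing edge → L
D: →H(L), so W
J: →H(L), so W
A: →H(L), so W
E: →A(W), J(W), D(W) — all W, so L
I: →E(L), so W
B: →D(W) only, which is W, so L
G: →B(L), so W
F: →B(L), so W
C: →H(L), so W
Every move from E reaches a W position, so the mover loses.

The second player wins.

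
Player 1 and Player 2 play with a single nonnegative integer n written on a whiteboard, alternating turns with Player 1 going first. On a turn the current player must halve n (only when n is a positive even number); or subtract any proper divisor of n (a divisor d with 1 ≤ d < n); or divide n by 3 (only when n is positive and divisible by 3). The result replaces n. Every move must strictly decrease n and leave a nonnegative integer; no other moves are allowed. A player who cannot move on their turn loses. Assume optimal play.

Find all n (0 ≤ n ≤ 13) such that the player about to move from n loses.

0, 1, 4, 7, 9, 11, 13

Work bottom-up. With no move the player to move loses. Otherwise the position is W if at least one move leads to an L position for the opponent, and L if every move leads to a W.
n=0: no move → L
n=1: no move → L
n=2: W (go to 1, an L position)
n=3: W (go to 1, an L position)
n=4: L (options 2(W), 3(W) are all W)
n=5: W (go to 4, an L position)
n=6: W (go to 4, an L position)
n=7: L (sole option 6(W) is W)
n=8: W (go to 4, an L position)
n=9: L (options 3(W), 6(W), 8(W) are all W)
n=10: W (go to 9, an L position)
n=11: L (sole option 10(W) is W)
n=12: W (go to 4, an L position)
n=13: L (sole option 12(W) is W)
The losing starting values of n are exactly the entries labelled L in this table (7 of them).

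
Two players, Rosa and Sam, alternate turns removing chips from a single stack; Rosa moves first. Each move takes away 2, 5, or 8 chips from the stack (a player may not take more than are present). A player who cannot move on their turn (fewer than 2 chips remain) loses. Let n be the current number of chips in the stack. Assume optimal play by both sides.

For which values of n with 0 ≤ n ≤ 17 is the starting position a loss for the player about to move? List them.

Classify positions by backward induction: terminal positions (no move available) are L. From any other position, the mover wins iff some move reaches an L.
n=0: no move → L
n=1: no move → L
n=2: can move to 0, which is L ⇒ W
n=3: can move to 1, which is L ⇒ W
n=4: the only move is to 2(W), a W ⇒ L
n=5: can move to 0, which is L ⇒ W
n=6: can move to 4, which is L ⇒ W
n=7: moves to 5(W), 2(W); every one is W ⇒ L
n=8: can move to 0, which is L ⇒ W
n=9: can move to 7, which is L ⇒ W
n=10: moves to 8(W), 5(W), 2(W); every one is W ⇒ L
n=11: moves to 9(W), 6(W), 3(W); every one is W ⇒ L
n=12: can move to 10, which is L ⇒ W
n=13: can move to 11, which is L ⇒ W
n=14: moves to 12(W), 9(W), 6(W); every one is W ⇒ L
n=15: can move to 10, which is L ⇒ W
n=16: can move to 14, which is L ⇒ W
n=17: moves to 15(W), 12(W), 9(W); every one is W ⇒ L
The losing starting values of n are exactly the entries labelled L in this table (8 of them).

0, 1, 4, 7, 10, 11, 14, 17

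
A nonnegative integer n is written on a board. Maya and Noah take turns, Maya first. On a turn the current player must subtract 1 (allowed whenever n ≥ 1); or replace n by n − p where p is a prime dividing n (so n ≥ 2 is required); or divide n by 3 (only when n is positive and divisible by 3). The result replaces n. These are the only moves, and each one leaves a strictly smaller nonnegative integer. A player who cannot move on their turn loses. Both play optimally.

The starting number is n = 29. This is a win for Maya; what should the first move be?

Compute win/loss labels from the base case upward. A position with no move is L. Any other position is W if it can reach an L in one move, else L.
n=0: no move → L
n=1: reaches L-position 0 → W
n=2: reaches L-position 0 → W
n=3: reaches L-position 0 → W
n=4: only reaches 2(W), 3(W), all W → L
n=5: reaches L-position 0 → W
n=6: reaches L-position 4 → W
n=7: reaches L-position 0 → W
n=8: only reaches 6(W), 7(W), all W → L
n=9: reaches L-position 8 → W
n=10: reaches L-position 8 → W
n=11: reaches L-position 0 → W
n=12: reaches L-position 4 → W
n=13: reaches L-position 0 → W
n=14: only reaches 7(W), 12(W), 13(W), all W → L
n=15: reaches L-position 14 → W
n=16: reaches L-position 14 → W
n=17: reaches L-position 0 → W
n=18: only reaches 6(W), 15(W), 16(W), 17(W), all W → L
n=19: reaches L-position 0 → W
n=20: reaches L-position 18 → W
n=21: reaches L-position 14 → W
n=22: only reaches 11(W), 20(W), 21(W), all W → L
n=23: reaches L-position 0 → W
n=24: reaches L-position 8 → W
n=25: only reaches 20(W), 24(W), all W → L
n=26: reaches L-position 25 → W
n=27: only reaches 9(W), 24(W), 26(W), all W → L
n=28: reaches L-position 27 → W
n=29: reaches L-position 0 → W
From 29, the L positions reachable in one move are: 0.

Move to 0.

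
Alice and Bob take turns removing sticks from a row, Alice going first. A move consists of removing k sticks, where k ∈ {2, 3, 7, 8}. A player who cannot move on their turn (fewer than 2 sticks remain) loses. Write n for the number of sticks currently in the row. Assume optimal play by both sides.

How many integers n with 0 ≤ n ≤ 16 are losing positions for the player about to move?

8

Use the standard recursion: the mover loses at a terminal position; elsewhere, the mover wins exactly when some move hands the opponent an L position.
n=0: no move → L
n=1: no move → L
n=2: W (go to 0, an L position)
n=3: W (go to 1, an L position)
n=4: W (go to 1, an L position)
n=5: L (options 3(W), 2(W) are all W)
n=6: L (options 4(W), 3(W) are all W)
n=7: W (go to 5, an L position)
n=8: W (go to 6, an L position)
n=9: W (go to 6, an L position)
n=10: L (options 8(W), 7(W), 3(W), 2(W) are all W)
n=11: L (options 9(W), 8(W), 4(W), 3(W) are all W)
n=12: W (go to 10, an L position)
n=13: W (go to 11, an L position)
n=14: W (go to 11, an L position)
n=15: L (options 13(W), 12(W), 8(W), 7(W) are all W)
n=16: L (options 14(W), 13(W), 9(W), 8(W) are all W)
L entries with 0 ≤ n ≤ 16: n = 0, 1, 5, 6, 10, 11, 15, 16; that makes 8.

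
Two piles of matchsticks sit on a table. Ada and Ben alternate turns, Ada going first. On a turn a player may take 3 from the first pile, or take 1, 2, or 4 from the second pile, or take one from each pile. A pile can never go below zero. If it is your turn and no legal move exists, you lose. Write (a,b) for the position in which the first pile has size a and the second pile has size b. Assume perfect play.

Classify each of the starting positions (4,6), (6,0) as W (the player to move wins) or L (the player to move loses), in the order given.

(4,6): W, (6,0): L

Classify positions by backward induction: terminal positions (no move available) are L. From any other position, the mover wins iff some move reaches an L.
No move ever increases a pile, so every position that can arise here has a ≤ 6 and b ≤ 6; it is enough to label the cells with 0 ≤ a ≤ 6 and 0 ≤ b ≤ 6.
Every move lowers a or b (never raises either), so fill the grid row by row in increasing a, and left to right within a row: each cell's successors are then already labelled.
      b=0  b=1  b=2  b=3  b=4  b=5  b=6
a=0:    L    W    W    L    W    W    L
a=1:    L    W    W    L    W    W    L
a=2:    L    W    W    L    W    W    L
a=3:    W    W    L    W    W    L    W
a=4:    W    L    W    W    L    W    W
a=5:    W    L    W    W    L    W    W
a=6:    L    W    W    L    W    W    L
Cells with no legal move (terminal, hence L): (0,0), (1,0), (2,0).
The remaining L cells, each justified by listing all of its moves:
(0,3): L (options (0,2)(W), (0,1)(W) are all W)
(0,6): L (options (0,5)(W), (0,4)(W), (0,2)(W) are all W)
(1,3): L (options (1,2)(W), (1,1)(W), (0,2)(W) are all W)
(1,6): L (options (1,5)(W), (1,4)(W), (1,2)(W), (0,5)(W) are all W)
(2,3): L (options (2,2)(W), (2,1)(W), (1,2)(W) are all W)
(2,6): L (options (2,5)(W), (2,4)(W), (2,2)(W), (1,5)(W) are all W)
(3,2): L (options (0,2)(W), (3,1)(W), (3,0)(W), (2,1)(W) are all W)
(3,5): L (options (0,5)(W), (3,4)(W), (3,3)(W), (3,1)(W), (2,4)(W) are all W)
(4,1): L (options (1,1)(W), (4,0)(W), (3,0)(W) are all W)
(4,4): L (options (1,4)(W), (4,3)(W), (4,2)(W), (4,0)(W), (3,3)(W) are all W)
(5,1): L (options (2,1)(W), (5,0)(W), (4,0)(W) are all W)
(5,4): L (options (2,4)(W), (5,3)(W), (5,2)(W), (5,0)(W), (4,3)(W) are all W)
(6,0): L (sole option (3,0)(W) is W)
(6,3): L (options (3,3)(W), (6,2)(W), (6,1)(W), (5,2)(W) are all W)
(6,6): L (options (3,6)(W), (6,5)(W), (6,4)(W), (6,2)(W), (5,5)(W) are all W)
Every other cell has at least one move into one of the L cells above, so it is W.
(4,6): the move to (1,6) reaches an L cell, so W
(6,0): one of the L cells justified above, so L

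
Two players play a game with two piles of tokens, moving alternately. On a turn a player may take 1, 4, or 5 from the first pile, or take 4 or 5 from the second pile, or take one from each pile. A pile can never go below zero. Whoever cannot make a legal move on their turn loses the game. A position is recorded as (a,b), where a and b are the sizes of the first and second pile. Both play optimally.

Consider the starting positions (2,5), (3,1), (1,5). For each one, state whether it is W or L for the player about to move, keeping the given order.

Use the standard recursion: the mover loses at a terminal position; elsewhere, the mover wins exactly when some move hands the opponent an L position.
No move ever increases a pile, so every position that can arise here has a ≤ 3 and b ≤ 5; it is enough to label the cells with 0 ≤ a ≤ 3 and 0 ≤ b ≤ 5.
Every move lowers a or b (never raises either), so fill the grid row by row in increasing a, and left to right within a row: each cell's successors are then already labelled.
      b=0  b=1  b=2  b=3  b=4  b=5
a=0:    L    L    L    L    W    W
a=1:    W    W    W    W    W    L
a=2:    L    L    L    L    W    W
a=3:    W    W    W    W    W    L
Cells with no legal move (terminal, hence L): (0,0), (0,1), (0,2), (0,3).
The remaining L cells, each justified by listing all of its moves:
(1,5): moves to (0,5)(W), (1,1)(W), (1,0)(W), (0,4)(W); every one is W ⇒ L
(2,0): the only move is to (1,0)(W), a W ⇒ L
(2,1): moves to (1,1)(W), (1,0)(W); every one is W ⇒ L
(2,2): moves to (1,2)(W), (1,1)(W); every one is W ⇒ L
(2,3): moves to (1,3)(W), (1,2)(W); every one is W ⇒ L
(3,5): moves to (2,5)(W), (3,1)(W), (3,0)(W), (2,4)(W); every one is W ⇒ L
Every other cell has at least one move into one of the L cells above, so it is W.
(2,5): the move to (1,5) reaches an L cell, so W
(3,1): the move to (2,1) reaches an L cell, so W
(1,5): one of the L cells justified above, so L

(2,5): W, (3,1): W, (1,5): L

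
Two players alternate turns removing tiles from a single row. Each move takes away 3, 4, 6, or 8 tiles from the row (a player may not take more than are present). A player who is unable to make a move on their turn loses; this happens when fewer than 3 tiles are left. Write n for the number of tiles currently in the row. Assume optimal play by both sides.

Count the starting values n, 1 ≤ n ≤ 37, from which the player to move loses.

Use the standard recursion: the mover loses at a terminal position; elsewhere, the mover wins exactly when some move hands the opponent an L position.
n=0: no move → L
n=1: no move → L
n=2: no move → L
n=3: →0(L), so W
n=4: →1(L), so W
n=5: →2(L), so W
n=6: →2(L), so W
n=7: →1(L), so W
n=8: →2(L), so W
n=9: →1(L), so W
n=10: →2(L), so W
n=11: →8(W), 7(W), 5(W), 3(W) — all W, so L
n=12: →9(W), 8(W), 6(W), 4(W) — all W, so L
n=13: →10(W), 9(W), 7(W), 5(W) — all W, so L
n=14: →11(L), so W
n=15: →12(L), so W
n=16: →13(L), so W
n=17: →13(L), so W
n=18: →12(L), so W
n=19: →13(L), so W
n=20: →12(L), so W
n=21: →13(L), so W
n=22: →19(W), 18(W), 16(W), 14(W) — all W, so L
n=23: →20(W), 19(W), 17(W), 15(W) — all W, so L
n=24: →21(W), 20(W), 18(W), 16(W) — all W, so L
n=25: →22(L), so W
n=26: →23(L), so W
n=27: →24(L), so W
n=28: →24(L), so W
n=29: →23(L), so W
n=30: →24(L), so W
n=31: →23(L), so W
n=32: →24(L), so W
n=33: →30(W), 29(W), 27(W), 25(W) — all W, so L
n=34: →31(W), 30(W), 28(W), 26(W) — all W, so L
n=35: →32(W), 31(W), 29(W), 27(W) — all W, so L
n=36: →33(L), so W
n=37: →34(L), so W
L entries with 1 ≤ n ≤ 37 (n=0 is outside the asked range and is not counted): n = 1, 2, 11, 12, 13, 22, 23, 24, 33, 34, 35; that makes 11.

11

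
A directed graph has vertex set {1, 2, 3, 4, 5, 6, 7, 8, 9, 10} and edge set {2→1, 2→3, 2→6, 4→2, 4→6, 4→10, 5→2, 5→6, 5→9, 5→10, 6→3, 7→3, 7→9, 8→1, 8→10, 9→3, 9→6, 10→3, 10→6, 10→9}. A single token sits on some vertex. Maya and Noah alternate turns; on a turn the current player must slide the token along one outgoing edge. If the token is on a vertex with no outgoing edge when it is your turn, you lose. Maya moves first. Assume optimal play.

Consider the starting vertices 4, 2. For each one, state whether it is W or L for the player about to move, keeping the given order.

Label each position W (a win for the player to move) or L (a loss). A position with no legal move is L; any other position is W exactly when some move reaches an L, and L when every move reaches a W.
Every edge goes from a vertex to one that appears earlier in the order 1, 3, 6, 9, 10, 8, 7, 2, 4, 5, so processing vertices in that order labels each vertex after all of its successors.
1: no outgoing edge → L
3: no outgoing edge → L
6: W (go to 3, an L position)
9: W (go to 3, an L position)
10: W (go to 3, an L position)
8: W (go to 1, an L position)
7: W (go to 3, an L position)
2: W (go to 3, an L position)
4: L (options 2(W), 10(W), 6(W) are all W)
5: L (options 2(W), 10(W), 9(W), 6(W) are all W)

4: L, 2: W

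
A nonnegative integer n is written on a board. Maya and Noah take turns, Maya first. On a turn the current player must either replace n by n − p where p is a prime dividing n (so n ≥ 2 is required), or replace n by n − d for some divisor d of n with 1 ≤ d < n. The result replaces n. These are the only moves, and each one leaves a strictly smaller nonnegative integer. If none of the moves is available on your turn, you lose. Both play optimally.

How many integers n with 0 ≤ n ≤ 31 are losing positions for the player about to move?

7

Use the standard recursion: the mover loses at a terminal position; elsewhere, the mover wins exactly when some move hands the opponent an L position.
n=0: no move → L
n=1: no move → L
n=2: W (go to 0, an L position)
n=3: W (go to 0, an L position)
n=4: L (options 2(W), 3(W) are all W)
n=5: W (go to 0, an L position)
n=6: W (go to 4, an L position)
n=7: W (go to 0, an L position)
n=8: W (go to 4, an L position)
n=9: L (options 6(W), 8(W) are all W)
n=10: W (go to 9, an L position)
n=11: W (go to 0, an L position)
n=12: W (go to 9, an L position)
n=13: W (go to 0, an L position)
n=14: L (options 7(W), 12(W), 13(W) are all W)
n=15: W (go to 14, an L position)
n=16: W (go to 14, an L position)
n=17: W (go to 0, an L position)
n=18: W (go to 9, an L position)
n=19: W (go to 0, an L position)
n=20: L (options 10(W), 15(W), 16(W), 18(W), 19(W) are all W)
n=21: W (go to 14, an L position)
n=22: W (go to 20, an L position)
n=23: W (go to 0, an L position)
n=24: W (go to 20, an L position)
n=25: W (go to 20, an L position)
n=26: L (options 13(W), 24(W), 25(W) are all W)
n=27: W (go to 26, an L position)
n=28: W (go to 14, an L position)
n=29: W (go to 0, an L position)
n=30: W (go to 20, an L position)
n=31: W (go to 0, an L position)
L entries with 0 ≤ n ≤ 31: n = 0, 1, 4, 9, 14, 20, 26; that makes 7.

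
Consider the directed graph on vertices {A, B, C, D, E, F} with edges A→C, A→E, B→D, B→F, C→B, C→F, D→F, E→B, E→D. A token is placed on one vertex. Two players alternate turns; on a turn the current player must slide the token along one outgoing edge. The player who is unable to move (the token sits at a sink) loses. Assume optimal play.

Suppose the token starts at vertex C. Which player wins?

Use the standard recursion: the mover loses at a terminal position; elsewhere, the mover wins exactly when some move hands the opponent an L position.
Every edge goes from a vertex to one that appears earlier in the order F, D, B, E, C, A, so processing vertices in that order labels each vertex after all of its successors.
F: no outgoing edge → L
D: reaches L-position F → W
B: reaches L-position F → W
E: only reaches B(W), D(W), all W → L
C: reaches L-position F → W
A: reaches L-position E → W
From C the player to move can move to F, reaching an L position.

The first player wins.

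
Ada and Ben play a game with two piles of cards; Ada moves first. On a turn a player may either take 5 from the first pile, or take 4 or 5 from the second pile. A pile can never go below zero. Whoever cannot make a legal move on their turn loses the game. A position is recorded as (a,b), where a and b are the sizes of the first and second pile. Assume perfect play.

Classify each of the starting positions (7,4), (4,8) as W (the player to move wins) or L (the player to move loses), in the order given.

Positions with no move are L. A position that does have a move is losing for the player to move precisely when every available move leads to a winning position for the opponent. Fill in the labels:
No move ever increases a pile, so every position that can arise here has a ≤ 7 and b ≤ 8; it is enough to label the cells with 0 ≤ a ≤ 7 and 0 ≤ b ≤ 8.
Every move lowers a or b (never raises either), so fill the grid row by row in increasing a, and left to right within a row: each cell's successors are then already labelled.
      b=0  b=1  b=2  b=3  b=4  b=5  b=6  b=7  b=8
a=0:    L    L    L    L    W    W    W    W    W
a=1:    L    L    L    L    W    W    W    W    W
a=2:    L    L    L    L    W    W    W    W    W
a=3:    L    L    L    L    W    W    W    W    W
a=4:    L    L    L    L    W    W    W    W    W
a=5:    W    W    W    W    L    L    L    L    W
a=6:    W    W    W    W    L    L    L    L    W
a=7:    W    W    W    W    L    L    L    L    W
Cells with no legal move (terminal, hence L): (0,0), (0,1), (0,2), (0,3), (1,0), (1,1), (1,2), (1,3), (2,0), (2,1), (2,2), (2,3), (3,0), (3,1), (3,2), (3,3), (4,0), (4,1), (4,2), (4,3).
The remaining L cells, each justified by listing all of its moves:
(5,4): moves to (0,4)(W), (5,0)(W); every one is W ⇒ L
(5,5): moves to (0,5)(W), (5,1)(W), (5,0)(W); every one is W ⇒ L
(5,6): moves to (0,6)(W), (5,2)(W), (5,1)(W); every one is W ⇒ L
(5,7): moves to (0,7)(W), (5,3)(W), (5,2)(W); every one is W ⇒ L
(6,4): moves to (1,4)(W), (6,0)(W); every one is W ⇒ L
(6,5): moves to (1,5)(W), (6,1)(W), (6,0)(W); every one is W ⇒ L
(6,6): moves to (1,6)(W), (6,2)(W), (6,1)(W); every one is W ⇒ L
(6,7): moves to (1,7)(W), (6,3)(W), (6,2)(W); every one is W ⇒ L
(7,4): moves to (2,4)(W), (7,0)(W); every one is W ⇒ L
(7,5): moves to (2,5)(W), (7,1)(W), (7,0)(W); every one is W ⇒ L
(7,6): moves to (2,6)(W), (7,2)(W), (7,1)(W); every one is W ⇒ L
(7,7): moves to (2,7)(W), (7,3)(W), (7,2)(W); every one is W ⇒ L
Every other cell has at least one move into one of the L cells above, so it is W.
(7,4): one of the L cells justified above, so L
(4,8): the move to (4,3) reaches an L cell, so W

(7,4): L, (4,8): W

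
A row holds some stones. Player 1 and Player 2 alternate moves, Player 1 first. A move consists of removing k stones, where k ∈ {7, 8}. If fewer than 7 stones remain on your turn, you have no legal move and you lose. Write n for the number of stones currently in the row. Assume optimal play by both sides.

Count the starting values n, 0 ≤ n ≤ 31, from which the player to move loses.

Use the standard recursion: the mover loses at a terminal position; elsewhere, the mover wins exactly when some move hands the opponent an L position.
n=0: no move → L
n=1: no move → L
n=2: no move → L
n=3: no move → L
n=4: no move → L
n=5: no move → L
n=6: no move → L
n=7: reaches L-position 0 → W
n=8: reaches L-position 1 → W
n=9: reaches L-position 2 → W
n=10: reaches L-position 3 → W
n=11: reaches L-position 4 → W
n=12: reaches L-position 5 → W
n=13: reaches L-position 6 → W
n=14: reaches L-position 6 → W
n=15: only reaches 8(W), 7(W), all W → L
n=16: only reaches 9(W), 8(W), all W → L
n=17: only reaches 10(W), 9(W), all W → L
n=18: only reaches 11(W), 10(W), all W → L
n=19: only reaches 12(W), 11(W), all W → L
n=20: only reaches 13(W), 12(W), all W → L
n=21: only reaches 14(W), 13(W), all W → L
n=22: reaches L-position 15 → W
n=23: reaches L-position 16 → W
n=24: reaches L-position 17 → W
n=25: reaches L-position 18 → W
n=26: reaches L-position 19 → W
n=27: reaches L-position 20 → W
n=28: reaches L-position 21 → W
n=29: reaches L-position 21 → W
n=30: only reaches 23(W), 22(W), all W → L
n=31: only reaches 24(W), 23(W), all W → L
L entries with 0 ≤ n ≤ 31: n = 0, 1, 2, 3, 4, 5, 6, 15, 16, 17, 18, 19, 20, 21, 30, 31; that makes 16.

16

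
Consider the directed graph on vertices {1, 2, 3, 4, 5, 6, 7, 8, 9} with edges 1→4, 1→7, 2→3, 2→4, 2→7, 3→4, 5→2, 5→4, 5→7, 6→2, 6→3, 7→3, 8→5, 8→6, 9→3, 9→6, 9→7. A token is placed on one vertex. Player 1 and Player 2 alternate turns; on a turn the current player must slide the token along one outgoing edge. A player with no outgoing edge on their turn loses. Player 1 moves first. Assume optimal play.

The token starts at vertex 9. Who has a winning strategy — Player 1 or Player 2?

Build the W/L table. Terminal = L. A non-terminal position is W if it has a move to some L; otherwise it is L.
Every edge goes from a vertex to one that appears earlier in the order 4, 3, 7, 2, 5, 6, 9, 8, 1, so processing vertices in that order labels each vertex after all of its successors.
4: no outgoing edge → L
3: W (go to 4, an L position)
7: L (sole option 3(W) is W)
2: W (go to 7, an L position)
5: W (go to 7, an L position)
6: L (options 2(W), 3(W) are all W)
9: W (go to 6, an L position)
8: W (go to 6, an L position)
1: W (go to 7, an L position)
From 9 Player 1 can move to 6, reaching an L position.

Player 1 wins.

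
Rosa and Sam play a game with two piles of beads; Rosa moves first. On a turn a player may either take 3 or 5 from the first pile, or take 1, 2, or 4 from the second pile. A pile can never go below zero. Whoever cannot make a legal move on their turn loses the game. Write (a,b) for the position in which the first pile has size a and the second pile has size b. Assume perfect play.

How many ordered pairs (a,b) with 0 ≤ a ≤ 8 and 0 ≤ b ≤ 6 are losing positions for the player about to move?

22

Compute win/loss labels from the base case upward. A position with no move is L. Any other position is W if it can reach an L in one move, else L.
Every move lowers a or b (never raises either), so fill the grid row by row in increasing a, and left to right within a row: each cell's successors are then already labelled.
      b=0  b=1  b=2  b=3  b=4  b=5  b=6
a=0:    L    W    W    L    W    W    L
a=1:    L    W    W    L    W    W    L
a=2:    L    W    W    L    W    W    L
a=3:    W    L    W    W    L    W    W
a=4:    W    L    W    W    L    W    W
a=5:    W    L    W    W    L    W    W
a=6:    W    W    L    W    W    L    W
a=7:    W    W    L    W    W    L    W
a=8:    L    W    W    L    W    W    L
Cells with no legal move (terminal, hence L): (0,0), (1,0), (2,0).
The remaining L cells, each justified by listing all of its moves:
(0,3): L (options (0,2)(W), (0,1)(W) are all W)
(0,6): L (options (0,5)(W), (0,4)(W), (0,2)(W) are all W)
(1,3): L (options (1,2)(W), (1,1)(W) are all W)
(1,6): L (options (1,5)(W), (1,4)(W), (1,2)(W) are all W)
(2,3): L (options (2,2)(W), (2,1)(W) are all W)
(2,6): L (options (2,5)(W), (2,4)(W), (2,2)(W) are all W)
(3,1): L (options (0,1)(W), (3,0)(W) are all W)
(3,4): L (options (0,4)(W), (3,3)(W), (3,2)(W), (3,0)(W) are all W)
(4,1): L (options (1,1)(W), (4,0)(W) are all W)
(4,4): L (options (1,4)(W), (4,3)(W), (4,2)(W), (4,0)(W) are all W)
(5,1): L (options (2,1)(W), (0,1)(W), (5,0)(W) are all W)
(5,4): L (options (2,4)(W), (0,4)(W), (5,3)(W), (5,2)(W), (5,0)(W) are all W)
(6,2): L (options (3,2)(W), (1,2)(W), (6,1)(W), (6,0)(W) are all W)
(6,5): L (options (3,5)(W), (1,5)(W), (6,4)(W), (6,3)(W), (6,1)(W) are all W)
(7,2): L (options (4,2)(W), (2,2)(W), (7,1)(W), (7,0)(W) are all W)
(7,5): L (options (4,5)(W), (2,5)(W), (7,4)(W), (7,3)(W), (7,1)(W) are all W)
(8,0): L (options (5,0)(W), (3,0)(W) are all W)
(8,3): L (options (5,3)(W), (3,3)(W), (8,2)(W), (8,1)(W) are all W)
(8,6): L (options (5,6)(W), (3,6)(W), (8,5)(W), (8,4)(W), (8,2)(W) are all W)
Every other cell has at least one move into one of the L cells above, so it is W.
L cells per row: a=0: 3, a=1: 3, a=2: 3, a=3: 2, a=4: 2, a=5: 2, a=6: 2, a=7: 2, a=8: 3; total 22.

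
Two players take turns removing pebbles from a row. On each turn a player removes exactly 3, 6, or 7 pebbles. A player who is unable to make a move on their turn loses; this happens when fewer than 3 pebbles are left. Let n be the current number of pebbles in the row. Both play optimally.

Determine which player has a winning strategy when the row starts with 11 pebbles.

The second player wins.

Label each position W (a win for the player to move) or L (a loss). A position with no legal move is L; any other position is W exactly when some move reaches an L, and L when every move reaches a W.
n=0: no move → L
n=1: no move → L
n=2: no move → L
n=3: W (go to 0, an L position)
n=4: W (go to 1, an L position)
n=5: W (go to 2, an L position)
n=6: W (go to 0, an L position)
n=7: W (go to 1, an L position)
n=8: W (go to 2, an L position)
n=9: W (go to 2, an L position)
n=10: L (options 7(W), 4(W), 3(W) are all W)
n=11: L (options 8(W), 5(W), 4(W) are all W)
The starting position 11 is L: whatever the player to move does, the opponent receives a W position.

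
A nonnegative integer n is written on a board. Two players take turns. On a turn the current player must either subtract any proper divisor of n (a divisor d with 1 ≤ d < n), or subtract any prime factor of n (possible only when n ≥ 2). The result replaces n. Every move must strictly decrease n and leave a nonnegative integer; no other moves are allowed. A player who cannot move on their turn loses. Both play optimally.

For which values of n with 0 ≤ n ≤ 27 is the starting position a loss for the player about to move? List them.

0, 1, 4, 9, 14, 20, 26

Positions with no move are L. A position that does have a move is losing for the player to move precisely when every available move leads to a winning position for the opponent. Fill in the labels:
n=0: no move → L
n=1: no move → L
n=2: reaches L-position 0 → W
n=3: reaches L-position 0 → W
n=4: only reaches 2(W), 3(W), all W → L
n=5: reaches L-position 0 → W
n=6: reaches L-position 4 → W
n=7: reaches L-position 0 → W
n=8: reaches L-position 4 → W
n=9: only reaches 6(W), 8(W), all W → L
n=10: reaches L-position 9 → W
n=11: reaches L-position 0 → W
n=12: reaches L-position 9 → W
n=13: reaches L-position 0 → W
n=14: only reaches 7(W), 12(W), 13(W), all W → L
n=15: reaches L-position 14 → W
n=16: reaches L-position 14 → W
n=17: reaches L-position 0 → W
n=18: reaches L-position 9 → W
n=19: reaches L-position 0 → W
n=20: only reaches 10(W), 15(W), 16(W), 18(W), 19(W), all W → L
n=21: reaches L-position 14 → W
n=22: reaches L-position 20 → W
n=23: reaches L-position 0 → W
n=24: reaches L-position 20 → W
n=25: reaches L-position 20 → W
n=26: only reaches 13(W), 24(W), 25(W), all W → L
n=27: reaches L-position 26 → W
Reading off the rows marked L gives the requested list; there are 7 such values of n.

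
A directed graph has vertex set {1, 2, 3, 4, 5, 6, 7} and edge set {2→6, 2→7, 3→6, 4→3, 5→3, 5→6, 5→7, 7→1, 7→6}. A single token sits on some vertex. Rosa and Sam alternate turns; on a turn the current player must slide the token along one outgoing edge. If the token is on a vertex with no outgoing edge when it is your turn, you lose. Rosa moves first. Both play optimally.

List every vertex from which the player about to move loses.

Positions with no move are L. A position that does have a move is losing for the player to move precisely when every available move leads to a winning position for the opponent. Fill in the labels:
Every edge goes from a vertex to one that appears earlier in the order 6, 1, 7, 3, 2, 4, 5, so processing vertices in that order labels each vertex after all of its successors.
6: no outgoing edge → L
1: no outgoing edge → L
7: →1(L), so W
3: →6(L), so W
2: →6(L), so W
4: →3(W) only, which is W, so L
5: →6(L), so W
The losing starting vertices are exactly the entries labelled L in this table (3 of them).

1, 4, 6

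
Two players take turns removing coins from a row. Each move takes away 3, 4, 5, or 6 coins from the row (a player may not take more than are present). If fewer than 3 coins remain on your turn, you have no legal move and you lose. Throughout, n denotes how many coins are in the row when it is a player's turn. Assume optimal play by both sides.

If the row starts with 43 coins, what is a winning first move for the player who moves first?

Remove 5, leaving 38.

Positions with no move are L. A position that does have a move is losing for the player to move precisely when every available move leads to a winning position for the opponent. Fill in the labels:
n=0: no move → L
n=1: no move → L
n=2: no move → L
n=3: reaches L-position 0 → W
n=4: reaches L-position 1 → W
n=5: reaches L-position 2 → W
n=6: reaches L-position 2 → W
n=7: reaches L-position 2 → W
n=8: reaches L-position 2 → W
n=9: only reaches 6(W), 5(W), 4(W), 3(W), all W → L
n=10: only reaches 7(W), 6(W), 5(W), 4(W), all W → L
n=11: only reaches 8(W), 7(W), 6(W), 5(W), all W → L
n=12: reaches L-position 9 → W
n=13: reaches L-position 10 → W
n=14: reaches L-position 11 → W
n=15: reaches L-position 11 → W
n=16: reaches L-position 11 → W
n=17: reaches L-position 11 → W
n=18: only reaches 15(W), 14(W), 13(W), 12(W), all W → L
n=19: only reaches 16(W), 15(W), 14(W), 13(W), all W → L
n=20: only reaches 17(W), 16(W), 15(W), 14(W), all W → L
n=21: reaches L-position 18 → W
n=22: reaches L-position 19 → W
n=23: reaches L-position 20 → W
n=24: reaches L-position 20 → W
n=25: reaches L-position 20 → W
n=26: reaches L-position 20 → W
n=27: only reaches 24(W), 23(W), 22(W), 21(W), all W → L
n=28: only reaches 25(W), 24(W), 23(W), 22(W), all W → L
n=29: only reaches 26(W), 25(W), 24(W), 23(W), all W → L
n=30: reaches L-position 27 → W
n=31: reaches L-position 28 → W
n=32: reaches L-position 29 → W
n=33: reaches L-position 29 → W
n=34: reaches L-position 29 → W
n=35: reaches L-position 29 → W
n=36: only reaches 33(W), 32(W), 31(W), 30(W), all W → L
n=37: only reaches 34(W), 33(W), 32(W), 31(W), all W → L
n=38: only reaches 35(W), 34(W), 33(W), 32(W), all W → L
n=39: reaches L-position 36 → W
n=40: reaches L-position 37 → W
n=41: reaches L-position 38 → W
n=42: reaches L-position 38 → W
n=43: reaches L-position 38 → W
From 43, the L positions reachable in one move are: 38, 37. Any move reaching one of these is winning.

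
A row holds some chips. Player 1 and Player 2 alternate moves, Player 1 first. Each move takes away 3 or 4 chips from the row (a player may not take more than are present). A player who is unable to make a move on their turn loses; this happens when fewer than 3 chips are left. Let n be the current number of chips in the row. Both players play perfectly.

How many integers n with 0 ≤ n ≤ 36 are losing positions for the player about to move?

Build the W/L table. Terminal = L. A non-terminal position is W if it has a move to some L; otherwise it is L.
n=0: no move → L
n=1: no move → L
n=2: no move → L
n=3: can move to 0, which is L ⇒ W
n=4: can move to 1, which is L ⇒ W
n=5: can move to 2, which is L ⇒ W
n=6: can move to 2, which is L ⇒ W
n=7: moves to 4(W), 3(W); every one is W ⇒ L
n=8: moves to 5(W), 4(W); every one is W ⇒ L
n=9: moves to 6(W), 5(W); every one is W ⇒ L
n=10: can move to 7, which is L ⇒ W
n=11: can move to 8, which is L ⇒ W
n=12: can move to 9, which is L ⇒ W
n=13: can move to 9, which is L ⇒ W
n=14: moves to 11(W), 10(W); every one is W ⇒ L
n=15: moves to 12(W), 11(W); every one is W ⇒ L
n=16: moves to 13(W), 12(W); every one is W ⇒ L
n=17: can move to 14, which is L ⇒ W
n=18: can move to 15, which is L ⇒ W
n=19: can move to 16, which is L ⇒ W
n=20: can move to 16, which is L ⇒ W
n=21: moves to 18(W), 17(W); every one is W ⇒ L
n=22: moves to 19(W), 18(W); every one is W ⇒ L
n=23: moves to 20(W), 19(W); every one is W ⇒ L
n=24: can move to 21, which is L ⇒ W
n=25: can move to 22, which is L ⇒ W
n=26: can move to 23, which is L ⇒ W
n=27: can move to 23, which is L ⇒ W
n=28: moves to 25(W), 24(W); every one is W ⇒ L
n=29: moves to 26(W), 25(W); every one is W ⇒ L
n=30: moves to 27(W), 26(W); every one is W ⇒ L
n=31: can move to 28, which is L ⇒ W
n=32: can move to 29, which is L ⇒ W
n=33: can move to 30, which is L ⇒ W
n=34: can move to 30, which is L ⇒ W
n=35: moves to 32(W), 31(W); every one is W ⇒ L
n=36: moves to 33(W), 32(W); every one is W ⇒ L
L entries with 0 ≤ n ≤ 36: n = 0, 1, 2, 7, 8, 9, 14, 15, 16, 21, 22, 23, 28, 29, 30, 35, 36; that makes 17.

17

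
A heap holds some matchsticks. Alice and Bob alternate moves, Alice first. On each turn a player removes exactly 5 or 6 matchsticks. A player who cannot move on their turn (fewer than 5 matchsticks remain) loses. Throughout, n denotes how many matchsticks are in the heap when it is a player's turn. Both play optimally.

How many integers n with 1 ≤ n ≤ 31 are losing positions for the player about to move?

14

Work bottom-up. With no move the player to move loses. Otherwise the position is W if at least one move leads to an L position for the opponent, and L if every move leads to a W.
n=0: no move → L
n=1: no move → L
n=2: no move → L
n=3: no move → L
n=4: no move → L
n=5: →0(L), so W
n=6: →1(L), so W
n=7: →2(L), so W
n=8: →3(L), so W
n=9: →4(L), so W
n=10: →4(L), so W
n=11: →6(W), 5(W) — all W, so L
n=12: →7(W), 6(W) — all W, so L
n=13: →8(W), 7(W) — all W, so L
n=14: →9(W), 8(W) — all W, so L
n=15: →10(W), 9(W) — all W, so L
n=16: →11(L), so W
n=17: →12(L), so W
n=18: →13(L), so W
n=19: →14(L), so W
n=20: →15(L), so W
n=21: →15(L), so W
n=22: →17(W), 16(W) — all W, so L
n=23: →18(W), 17(W) — all W, so L
n=24: →19(W), 18(W) — all W, so L
n=25: →20(W), 19(W) — all W, so L
n=26: →21(W), 20(W) — all W, so L
n=27: →22(L), so W
n=28: →23(L), so W
n=29: →24(L), so W
n=30: →25(L), so W
n=31: →26(L), so W
L entries with 1 ≤ n ≤ 31 (n=0 is outside the asked range and is not counted): n = 1, 2, 3, 4, 11, 12, 13, 14, 15, 22, 23, 24, 25, 26; that makes 14.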